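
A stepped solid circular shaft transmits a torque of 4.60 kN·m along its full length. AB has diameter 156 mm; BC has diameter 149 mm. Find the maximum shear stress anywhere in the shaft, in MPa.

Under the same torque, τ_max = 16T/(πd³) is largest where d is smallest — segment BC (d = 149 mm).
τ_max = 16·4600/(π·(0.149)³) = 7.082×10^6 Pa.

7.08 MPa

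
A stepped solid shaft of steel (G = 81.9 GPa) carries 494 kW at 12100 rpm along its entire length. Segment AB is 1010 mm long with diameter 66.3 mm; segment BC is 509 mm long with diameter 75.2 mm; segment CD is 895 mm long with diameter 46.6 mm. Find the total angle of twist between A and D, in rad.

0.0125 rad

ω = 2π·12100/60 = 1267 rad/s, so T = P/ω = 494×10³ / 1267 = 389.9 N·m.
J_AB = π(0.0663)⁴/32 = 1.90×10^-6 m⁴; J_BC = π(0.0752)⁴/32 = 3.14×10^-6 m⁴; J_CD = π(0.0466)⁴/32 = 4.63×10^-7 m⁴.
θ = (T/G)·Σ L_i/J_i = (389.9/81.9×10⁹)·(1.01/1.90×10^-6 + 0.509/3.14×10^-6 + 0.895/4.63×10^-7) = 0.01251 rad.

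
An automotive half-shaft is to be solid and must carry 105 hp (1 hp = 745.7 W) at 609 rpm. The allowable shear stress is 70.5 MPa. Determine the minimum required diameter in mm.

ω = 2π·609/60 = 63.77 rad/s, so T = P/ω = 105×745.7 / 63.77 = 1228 N·m.
For a solid shaft τ_max = 16T/(πd³), so d = (16T/(π τ_allow))^(1/3) = (16·1228/(π·7.05×10^7))^(1/3) = 0.04460 m.

44.6 mm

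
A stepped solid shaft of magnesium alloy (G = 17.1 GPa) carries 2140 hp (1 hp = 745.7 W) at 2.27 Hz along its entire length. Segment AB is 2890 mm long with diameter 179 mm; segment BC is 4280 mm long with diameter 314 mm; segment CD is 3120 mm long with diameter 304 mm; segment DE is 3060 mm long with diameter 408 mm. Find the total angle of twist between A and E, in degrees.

ω = 2π·2.27 = 14.26 rad/s, so T = P/ω = 2140×745.7 / 14.26 = 111900 N·m.
J_AB = π(0.179)⁴/32 = 1.01×10^-4 m⁴; J_BC = π(0.314)⁴/32 = 9.54×10^-4 m⁴; J_CD = π(0.304)⁴/32 = 8.38×10^-4 m⁴; J_DE = π(0.408)⁴/32 = 2.72×10^-3 m⁴.
θ = (T/G)·Σ L_i/J_i = (111900/17.1×10⁹)·(2.89/1.01×10^-4 + 4.28/9.54×10^-4 + 3.12/8.38×10^-4 + 3.06/2.72×10^-3) = 0.2487 rad.

14.2°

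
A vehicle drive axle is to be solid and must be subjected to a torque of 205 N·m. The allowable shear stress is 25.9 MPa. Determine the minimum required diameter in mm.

For a solid shaft τ_max = 16T/(πd³), so d = (16T/(π τ_allow))^(1/3) = (16·205.0/(π·2.59×10^7))^(1/3) = 0.03429 m.

34.3 mm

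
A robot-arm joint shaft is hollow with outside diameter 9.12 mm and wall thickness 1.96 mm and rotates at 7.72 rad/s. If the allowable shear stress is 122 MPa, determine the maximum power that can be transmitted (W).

J = π(d_o⁴ − d_i⁴)/32 = π(0.00912⁴ − 0.00520⁴)/32 = 6.074×10^-10 m⁴.
T_max = τ_allow·J/r = 1.22×10^8 × 6.074×10^-10 / 0.00456 = 16.25 N·m.
ω = 7.72 rad/s, so P_max = T_max·ω = 125.5 W.

125 W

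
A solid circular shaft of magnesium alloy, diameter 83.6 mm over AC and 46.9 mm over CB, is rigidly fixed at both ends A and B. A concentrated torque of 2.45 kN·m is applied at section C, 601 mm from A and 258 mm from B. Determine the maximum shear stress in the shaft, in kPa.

Compatibility: T_A·a/J_AC = T_B·b/J_CB with T_A + T_B = T₀.
J_AC = 4.80×10^-6 m⁴, J_CB = 4.75×10^-7 m⁴, so T_A = T₀·(J_AC/a)/((J_AC/a)+(J_CB/b)) = 1991 N·m, T_B = 459.3 N·m.
τ in each portion: τ_AC = 1.74×10^7 Pa, τ_CB = 2.27×10^7 Pa; maximum is in CB.
τ_max = T_CB·r/J = 459.3·0.0234/4.75×10^-7 = 2.268×10^7 Pa.

22700 kPa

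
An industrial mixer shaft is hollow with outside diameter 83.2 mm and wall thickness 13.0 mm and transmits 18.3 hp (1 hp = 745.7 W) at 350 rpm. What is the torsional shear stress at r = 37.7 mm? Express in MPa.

3.84 MPa

ω = 2π·350/60 = 36.65 rad/s, so T = P/ω = 18.3×745.7 / 36.65 = 372.3 N·m.
J = π(d_o⁴ − d_i⁴)/32 = π(0.0832⁴ − 0.0572⁴)/32 = 3.653×10^-6 m⁴.
Shear stress varies linearly with radius: τ = T·r/J = 372.3 × 0.0377 / 3.653×10^-6 = 3.842×10^6 Pa.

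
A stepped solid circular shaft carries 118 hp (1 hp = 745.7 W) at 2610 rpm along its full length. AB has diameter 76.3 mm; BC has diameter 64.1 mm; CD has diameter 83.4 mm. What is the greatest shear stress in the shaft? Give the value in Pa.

ω = 2π·2610/60 = 273.3 rad/s, so T = P/ω = 118×745.7 / 273.3 = 321.9 N·m.
Under the same torque, τ_max = 16T/(πd³) is largest where d is smallest — segment BC (d = 64.1 mm).
τ_max = 16·321.9/(π·(0.0641)³) = 6.225×10^6 Pa.

6.23e6 Pa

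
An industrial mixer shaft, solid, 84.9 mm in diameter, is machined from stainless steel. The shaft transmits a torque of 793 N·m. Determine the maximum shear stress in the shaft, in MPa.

J = πd⁴/32 = π(0.0849)⁴/32 = 5.101×10^-6 m⁴.
τ_max = T·r/J = 793.0 × 0.0425 / 5.101×10^-6 = 6.600×10^6 Pa.

6.60 MPa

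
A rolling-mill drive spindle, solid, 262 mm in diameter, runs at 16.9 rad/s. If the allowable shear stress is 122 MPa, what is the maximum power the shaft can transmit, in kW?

J = πd⁴/32 = π(0.262)⁴/32 = 4.626×10^-4 m⁴.
T_max = τ_allow·J/r = 1.22×10^8 × 4.626×10^-4 / 0.131 = 430800 N·m.
ω = 16.9 rad/s, so P_max = T_max·ω = 7.281×10^6 W.

7280 kW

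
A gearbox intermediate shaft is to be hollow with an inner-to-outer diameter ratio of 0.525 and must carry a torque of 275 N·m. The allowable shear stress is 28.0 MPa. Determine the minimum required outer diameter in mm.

37.8 mm

For a hollow shaft with d_i/d_o = 0.525: τ_max = 16T/(π d_o³ (1−k⁴)), so d_o = [16T/(π τ_allow (1−k⁴))]^(1/3) = [16·275.0/(π·2.80×10^7·0.9240)]^(1/3) = 0.03783 m.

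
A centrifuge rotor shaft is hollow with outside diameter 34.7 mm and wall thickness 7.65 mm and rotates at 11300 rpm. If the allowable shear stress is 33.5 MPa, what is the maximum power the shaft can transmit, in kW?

293 kW

J = π(d_o⁴ − d_i⁴)/32 = π(0.0347⁴ − 0.0194⁴)/32 = 1.284×10^-7 m⁴.
T_max = τ_allow·J/r = 3.35×10^7 × 1.284×10^-7 / 0.0174 = 248.0 N·m.
ω = 2π·11300/60 = 1183 rad/s, so P_max = T_max·ω = 2.934×10^5 W.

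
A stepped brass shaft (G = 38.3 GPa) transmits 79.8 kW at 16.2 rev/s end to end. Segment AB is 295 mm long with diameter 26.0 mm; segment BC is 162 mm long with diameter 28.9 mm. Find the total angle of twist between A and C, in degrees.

10.5°

ω = 2π·16.2 = 101.8 rad/s, so T = P/ω = 79.8×10³ / 101.8 = 784.0 N·m.
J_AB = π(0.0260)⁴/32 = 4.49×10^-8 m⁴; J_BC = π(0.0289)⁴/32 = 6.85×10^-8 m⁴.
θ = (T/G)·Σ L_i/J_i = (784.0/38.3×10⁹)·(0.295/4.49×10^-8 + 0.162/6.85×10^-8) = 0.1830 rad.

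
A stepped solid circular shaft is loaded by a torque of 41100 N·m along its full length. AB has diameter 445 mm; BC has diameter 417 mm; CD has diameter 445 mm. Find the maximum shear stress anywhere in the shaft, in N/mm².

2.89 N/mm²

Under the same torque, τ_max = 16T/(πd³) is largest where d is smallest — segment BC (d = 417 mm).
τ_max = 16·41100/(π·(0.417)³) = 2.887×10^6 Pa.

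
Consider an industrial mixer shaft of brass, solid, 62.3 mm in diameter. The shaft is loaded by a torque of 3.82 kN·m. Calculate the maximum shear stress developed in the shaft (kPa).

J = πd⁴/32 = π(0.0623)⁴/32 = 1.479×10^-6 m⁴.
τ_max = T·r/J = 3820 × 0.0311 / 1.479×10^-6 = 8.046×10^7 Pa.

80500 kPa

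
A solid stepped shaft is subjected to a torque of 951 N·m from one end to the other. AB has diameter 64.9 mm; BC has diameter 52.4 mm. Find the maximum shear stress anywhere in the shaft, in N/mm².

Under the same torque, τ_max = 16T/(πd³) is largest where d is smallest — segment BC (d = 52.4 mm).
τ_max = 16·951.0/(π·(0.0524)³) = 3.366×10^7 Pa.

33.7 N/mm²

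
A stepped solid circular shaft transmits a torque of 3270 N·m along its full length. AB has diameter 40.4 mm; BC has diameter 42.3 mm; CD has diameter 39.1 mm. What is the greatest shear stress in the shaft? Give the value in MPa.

Under the same torque, τ_max = 16T/(πd³) is largest where d is smallest — segment CD (d = 39.1 mm).
τ_max = 16·3270/(π·(0.0391)³) = 2.786×10^8 Pa.

279 MPa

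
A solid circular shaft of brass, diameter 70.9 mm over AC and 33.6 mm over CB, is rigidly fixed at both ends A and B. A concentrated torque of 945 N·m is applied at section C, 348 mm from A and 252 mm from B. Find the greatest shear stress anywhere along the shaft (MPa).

Compatibility: T_A·a/J_AC = T_B·b/J_CB with T_A + T_B = T₀.
J_AC = 2.48×10^-6 m⁴, J_CB = 1.25×10^-7 m⁴, so T_A = T₀·(J_AC/a)/((J_AC/a)+(J_CB/b)) = 883.5 N·m, T_B = 61.54 N·m.
τ in each portion: τ_AC = 1.26×10^7 Pa, τ_CB = 8.26×10^6 Pa; maximum is in AC.
τ_max = T_AC·r/J = 883.5·0.0355/2.48×10^-6 = 1.262×10^7 Pa.

12.6 MPa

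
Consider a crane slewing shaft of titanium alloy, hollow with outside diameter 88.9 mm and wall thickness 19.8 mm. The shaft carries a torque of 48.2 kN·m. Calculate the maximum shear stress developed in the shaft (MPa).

386 MPa

J = π(d_o⁴ − d_i⁴)/32 = π(0.0889⁴ − 0.0493⁴)/32 = 5.552×10^-6 m⁴.
τ_max = T·r/J = 48200 × 0.0445 / 5.552×10^-6 = 3.859×10^8 Pa.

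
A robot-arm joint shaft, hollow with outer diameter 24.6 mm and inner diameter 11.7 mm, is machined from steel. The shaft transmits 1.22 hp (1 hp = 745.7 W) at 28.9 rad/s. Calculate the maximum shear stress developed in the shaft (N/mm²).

ω = 28.9 rad/s, so T = P/ω = 1.22×745.7 / 28.90 = 31.48 N·m.
J = π(d_o⁴ − d_i⁴)/32 = π(0.0246⁴ − 0.0117⁴)/32 = 3.411×10^-8 m⁴.
τ_max = T·r/J = 31.48 × 0.0123 / 3.411×10^-8 = 1.135×10^7 Pa.

11.4 N/mm²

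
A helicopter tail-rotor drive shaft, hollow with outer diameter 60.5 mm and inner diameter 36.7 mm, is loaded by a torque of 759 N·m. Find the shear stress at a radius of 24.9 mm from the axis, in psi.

2410 psi

J = π(d_o⁴ − d_i⁴)/32 = π(0.0605⁴ − 0.0367⁴)/32 = 1.137×10^-6 m⁴.
Shear stress varies linearly with radius: τ = T·r/J = 759.0 × 0.0249 / 1.137×10^-6 = 1.662×10^7 Pa.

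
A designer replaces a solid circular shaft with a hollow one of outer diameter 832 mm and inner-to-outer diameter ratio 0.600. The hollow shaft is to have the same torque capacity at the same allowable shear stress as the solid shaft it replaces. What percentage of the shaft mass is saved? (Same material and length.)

29.8 %

Equal τ_max and T ⇒ the solid shaft needs d_s³ = d_o³(1−k⁴), so d_s = 832·(1−0.600⁴)^(1/3) = 794.4 mm.
Area ratio A_h/A_s = d_o²(1−k²)/d_s² = (1−k²)/(1−k⁴)^(2/3) = 0.7020.
Mass saving = 1 − 0.7020 = 29.8 %.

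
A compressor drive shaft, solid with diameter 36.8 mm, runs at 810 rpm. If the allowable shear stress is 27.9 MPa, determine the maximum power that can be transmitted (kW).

J = πd⁴/32 = π(0.0368)⁴/32 = 1.800×10^-7 m⁴.
T_max = τ_allow·J/r = 2.79×10^7 × 1.800×10^-7 / 0.0184 = 273.0 N·m.
ω = 2π·810/60 = 84.82 rad/s, so P_max = T_max·ω = 2.316×10^4 W.

23.2 kW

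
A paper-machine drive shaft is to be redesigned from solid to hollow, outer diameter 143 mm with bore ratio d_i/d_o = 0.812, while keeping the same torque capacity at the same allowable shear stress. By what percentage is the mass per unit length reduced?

50.2 %

Equal τ_max and T ⇒ the solid shaft needs d_s³ = d_o³(1−k⁴), so d_s = 143·(1−0.812⁴)^(1/3) = 118.2 mm.
Area ratio A_h/A_s = d_o²(1−k²)/d_s² = (1−k²)/(1−k⁴)^(2/3) = 0.4983.
Mass saving = 1 − 0.4983 = 50.2 %.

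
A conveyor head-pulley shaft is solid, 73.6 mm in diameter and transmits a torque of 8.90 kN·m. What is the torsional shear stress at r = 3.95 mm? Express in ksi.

J = πd⁴/32 = π(0.0736)⁴/32 = 2.881×10^-6 m⁴.
Shear stress varies linearly with radius: τ = T·r/J = 8900 × 0.00395 / 2.881×10^-6 = 1.220×10^7 Pa.

1.77 ksi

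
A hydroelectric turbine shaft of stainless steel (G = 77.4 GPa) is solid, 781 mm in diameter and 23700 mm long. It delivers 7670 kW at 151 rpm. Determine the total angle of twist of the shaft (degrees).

0.233°

ω = 2π·151/60 = 15.81 rad/s, so T = P/ω = 7670×10³ / 15.81 = 485100 N·m.
J = πd⁴/32 = π(0.781)⁴/32 = 0.03653 m⁴.
θ = T·L/(G·J) = 485100 × 23.7 / (77.4×10⁹ × 0.03653) = 4.066×10^-3 rad.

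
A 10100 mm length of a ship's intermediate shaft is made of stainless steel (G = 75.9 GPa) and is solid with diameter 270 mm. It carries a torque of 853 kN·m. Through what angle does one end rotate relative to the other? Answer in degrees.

12.5°

J = πd⁴/32 = π(0.270)⁴/32 = 5.217×10^-4 m⁴.
θ = T·L/(G·J) = 853000 × 10.1 / (75.9×10⁹ × 5.217×10^-4) = 0.2176 rad.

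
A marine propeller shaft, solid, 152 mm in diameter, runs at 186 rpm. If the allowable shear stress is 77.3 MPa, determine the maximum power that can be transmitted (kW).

1040 kW

J = πd⁴/32 = π(0.152)⁴/32 = 5.241×10^-5 m⁴.
T_max = τ_allow·J/r = 7.73×10^7 × 5.241×10^-5 / 0.0760 = 53300 N·m.
ω = 2π·186/60 = 19.48 rad/s, so P_max = T_max·ω = 1.038×10^6 W.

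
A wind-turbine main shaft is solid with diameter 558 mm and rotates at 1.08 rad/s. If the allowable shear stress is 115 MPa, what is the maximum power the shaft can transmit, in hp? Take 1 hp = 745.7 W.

J = πd⁴/32 = π(0.558)⁴/32 = 9.518×10^-3 m⁴.
T_max = τ_allow·J/r = 1.15×10^8 × 9.518×10^-3 / 0.279 = 3.923e6 N·m.
ω = 1.08 rad/s, so P_max = T_max·ω = 4.237×10^6 W.

5680 hp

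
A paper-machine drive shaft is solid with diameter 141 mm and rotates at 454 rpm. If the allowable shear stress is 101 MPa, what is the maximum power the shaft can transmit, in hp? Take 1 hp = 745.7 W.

J = πd⁴/32 = π(0.141)⁴/32 = 3.880×10^-5 m⁴.
T_max = τ_allow·J/r = 1.01×10^8 × 3.880×10^-5 / 0.0705 = 55590 N·m.
ω = 2π·454/60 = 47.54 rad/s, so P_max = T_max·ω = 2.643×10^6 W.

3540 hp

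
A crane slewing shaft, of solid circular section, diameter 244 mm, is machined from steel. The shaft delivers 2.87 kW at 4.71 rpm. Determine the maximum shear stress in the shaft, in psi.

ω = 2π·4.71/60 = 0.4932 rad/s, so T = P/ω = 2.87×10³ / 0.4932 = 5819 N·m.
J = πd⁴/32 = π(0.244)⁴/32 = 3.480×10^-4 m⁴.
τ_max = T·r/J = 5819 × 0.122 / 3.480×10^-4 = 2.040×10^6 Pa.

296 psi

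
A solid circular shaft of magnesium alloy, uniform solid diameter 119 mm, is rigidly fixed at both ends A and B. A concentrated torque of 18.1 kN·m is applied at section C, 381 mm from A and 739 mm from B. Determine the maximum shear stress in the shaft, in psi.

With uniform GJ and both ends fixed, compatibility θ_AC = θ_CB gives T_A·a = T_B·b, together with T_A + T_B = T₀.
T_A = T₀·b/(a+b) = 18100·739/1120 = 11940 N·m; T_B = 6157 N·m.
τ in each portion: τ_AC = 3.61×10^7 Pa, τ_CB = 1.86×10^7 Pa; maximum is in AC.
τ_max = T_AC·r/J = 11940·0.0595/1.97×10^-5 = 3.609×10^7 Pa.

5230 psi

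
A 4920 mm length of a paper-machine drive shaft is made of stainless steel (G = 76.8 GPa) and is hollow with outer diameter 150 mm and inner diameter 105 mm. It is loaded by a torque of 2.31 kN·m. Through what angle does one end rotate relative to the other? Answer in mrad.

3.92 mrad

J = π(d_o⁴ − d_i⁴)/32 = π(0.150⁴ − 0.105⁴)/32 = 3.777×10^-5 m⁴.
θ = T·L/(G·J) = 2310 × 4.92 / (76.8×10⁹ × 3.777×10^-5) = 3.918×10^-3 rad.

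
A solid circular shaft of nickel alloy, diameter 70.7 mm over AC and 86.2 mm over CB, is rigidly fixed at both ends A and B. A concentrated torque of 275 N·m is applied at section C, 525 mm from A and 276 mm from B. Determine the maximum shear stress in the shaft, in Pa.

Compatibility: T_A·a/J_AC = T_B·b/J_CB with T_A + T_B = T₀.
J_AC = 2.45×10^-6 m⁴, J_CB = 5.42×10^-6 m⁴, so T_A = T₀·(J_AC/a)/((J_AC/a)+(J_CB/b)) = 52.85 N·m, T_B = 222.2 N·m.
τ in each portion: τ_AC = 7.62×10^5 Pa, τ_CB = 1.77×10^6 Pa; maximum is in CB.
τ_max = T_CB·r/J = 222.2·0.0431/5.42×10^-6 = 1.766×10^6 Pa.

1.77e6 Pa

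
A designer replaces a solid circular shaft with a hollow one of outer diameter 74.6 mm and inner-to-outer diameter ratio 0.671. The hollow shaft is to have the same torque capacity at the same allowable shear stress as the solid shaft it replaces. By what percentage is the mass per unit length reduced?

36.1 %

Equal τ_max and T ⇒ the solid shaft needs d_s³ = d_o³(1−k⁴), so d_s = 74.6·(1−0.671⁴)^(1/3) = 69.17 mm.
Area ratio A_h/A_s = d_o²(1−k²)/d_s² = (1−k²)/(1−k⁴)^(2/3) = 0.6394.
Mass saving = 1 − 0.6394 = 36.1 %.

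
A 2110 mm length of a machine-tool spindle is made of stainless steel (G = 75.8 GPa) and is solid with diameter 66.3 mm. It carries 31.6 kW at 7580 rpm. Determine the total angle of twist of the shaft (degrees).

ω = 2π·7580/60 = 793.8 rad/s, so T = P/ω = 31.6×10³ / 793.8 = 39.81 N·m.
J = πd⁴/32 = π(0.0663)⁴/32 = 1.897×10^-6 m⁴.
θ = T·L/(G·J) = 39.81 × 2.11 / (75.8×10⁹ × 1.897×10^-6) = 5.842×10^-4 rad.

0.0335°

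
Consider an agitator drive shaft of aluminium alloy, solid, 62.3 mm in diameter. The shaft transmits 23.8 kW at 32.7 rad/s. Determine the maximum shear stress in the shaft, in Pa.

1.53e7 Pa

ω = 32.7 rad/s, so T = P/ω = 23.8×10³ / 32.70 = 727.8 N·m.
J = πd⁴/32 = π(0.0623)⁴/32 = 1.479×10^-6 m⁴.
τ_max = T·r/J = 727.8 × 0.0311 / 1.479×10^-6 = 1.533×10^7 Pa.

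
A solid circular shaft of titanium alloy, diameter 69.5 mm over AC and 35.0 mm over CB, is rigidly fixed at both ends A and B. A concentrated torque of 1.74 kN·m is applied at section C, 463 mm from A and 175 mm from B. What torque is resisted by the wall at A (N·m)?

Compatibility: T_A·a/J_AC = T_B·b/J_CB with T_A + T_B = T₀.
J_AC = 2.29×10^-6 m⁴, J_CB = 1.47×10^-7 m⁴, so T_A = T₀·(J_AC/a)/((J_AC/a)+(J_CB/b)) = 1487 N·m, T_B = 253.0 N·m.

1490 N·m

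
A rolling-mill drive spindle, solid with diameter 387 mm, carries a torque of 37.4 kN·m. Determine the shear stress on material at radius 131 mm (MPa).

J = πd⁴/32 = π(0.387)⁴/32 = 2.202×10^-3 m⁴.
Shear stress varies linearly with radius: τ = T·r/J = 37400 × 0.131 / 2.202×10^-3 = 2.225×10^6 Pa.

2.22 MPa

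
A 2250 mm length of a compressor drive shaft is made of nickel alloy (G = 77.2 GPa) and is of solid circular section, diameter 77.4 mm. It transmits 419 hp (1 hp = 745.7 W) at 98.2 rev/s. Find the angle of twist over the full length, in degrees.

0.240°

ω = 2π·98.2 = 617.0 rad/s, so T = P/ω = 419×745.7 / 617.0 = 506.4 N·m.
J = πd⁴/32 = π(0.0774)⁴/32 = 3.523×10^-6 m⁴.
θ = T·L/(G·J) = 506.4 × 2.25 / (77.2×10⁹ × 3.523×10^-6) = 4.189×10^-3 rad.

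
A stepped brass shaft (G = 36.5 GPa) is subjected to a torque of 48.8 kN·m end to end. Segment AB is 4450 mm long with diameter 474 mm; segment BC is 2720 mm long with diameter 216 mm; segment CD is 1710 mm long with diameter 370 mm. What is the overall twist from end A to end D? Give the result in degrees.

J_AB = π(0.474)⁴/32 = 4.96×10^-3 m⁴; J_BC = π(0.216)⁴/32 = 2.14×10^-4 m⁴; J_CD = π(0.370)⁴/32 = 1.84×10^-3 m⁴.
θ = (T/G)·Σ L_i/J_i = (48800/36.5×10⁹)·(4.45/4.96×10^-3 + 2.72/2.14×10^-4 + 1.71/1.84×10^-3) = 0.01946 rad.

1.11°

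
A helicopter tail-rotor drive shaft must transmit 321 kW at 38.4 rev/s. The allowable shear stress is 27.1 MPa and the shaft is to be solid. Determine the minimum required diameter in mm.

63.0 mm

ω = 2π·38.4 = 241.3 rad/s, so T = P/ω = 321×10³ / 241.3 = 1330 N·m.
For a solid shaft τ_max = 16T/(πd³), so d = (16T/(π τ_allow))^(1/3) = (16·1330/(π·2.71×10^7))^(1/3) = 0.06300 m.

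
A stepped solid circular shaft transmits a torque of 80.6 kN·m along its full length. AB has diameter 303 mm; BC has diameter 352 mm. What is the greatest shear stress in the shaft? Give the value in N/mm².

14.8 N/mm²

Under the same torque, τ_max = 16T/(πd³) is largest where d is smallest — segment AB (d = 303 mm).
τ_max = 16·80600/(π·(0.303)³) = 1.476×10^7 Pa.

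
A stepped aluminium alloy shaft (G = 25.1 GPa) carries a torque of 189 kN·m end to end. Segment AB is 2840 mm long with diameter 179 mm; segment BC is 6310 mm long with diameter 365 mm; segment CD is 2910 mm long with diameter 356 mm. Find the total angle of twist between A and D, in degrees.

J_AB = π(0.179)⁴/32 = 1.01×10^-4 m⁴; J_BC = π(0.365)⁴/32 = 1.74×10^-3 m⁴; J_CD = π(0.356)⁴/32 = 1.58×10^-3 m⁴.
θ = (T/G)·Σ L_i/J_i = (189000/25.1×10⁹)·(2.84/1.01×10^-4 + 6.31/1.74×10^-3 + 2.91/1.58×10^-3) = 0.2533 rad.

14.5°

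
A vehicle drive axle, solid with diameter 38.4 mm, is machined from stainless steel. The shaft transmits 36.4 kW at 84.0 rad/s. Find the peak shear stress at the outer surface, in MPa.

39.0 MPa

ω = 84.0 rad/s, so T = P/ω = 36.4×10³ / 84.00 = 433.3 N·m.
J = πd⁴/32 = π(0.0384)⁴/32 = 2.135×10^-7 m⁴.
τ_max = T·r/J = 433.3 × 0.0192 / 2.135×10^-7 = 3.898×10^7 Pa.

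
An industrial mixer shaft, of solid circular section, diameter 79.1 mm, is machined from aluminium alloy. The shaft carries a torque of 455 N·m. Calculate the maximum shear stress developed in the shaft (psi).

J = πd⁴/32 = π(0.0791)⁴/32 = 3.843×10^-6 m⁴.
τ_max = T·r/J = 455.0 × 0.0395 / 3.843×10^-6 = 4.682×10^6 Pa.

679 psi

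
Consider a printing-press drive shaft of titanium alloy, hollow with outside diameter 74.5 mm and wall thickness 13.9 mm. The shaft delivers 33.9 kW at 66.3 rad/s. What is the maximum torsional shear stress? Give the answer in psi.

1080 psi

ω = 66.3 rad/s, so T = P/ω = 33.9×10³ / 66.30 = 511.3 N·m.
J = π(d_o⁴ − d_i⁴)/32 = π(0.0745⁴ − 0.0467⁴)/32 = 2.557×10^-6 m⁴.
τ_max = T·r/J = 511.3 × 0.0372 / 2.557×10^-6 = 7.448×10^6 Pa.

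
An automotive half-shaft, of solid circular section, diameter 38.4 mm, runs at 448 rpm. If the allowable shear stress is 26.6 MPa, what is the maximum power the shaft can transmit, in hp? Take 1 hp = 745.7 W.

18.6 hp

J = πd⁴/32 = π(0.0384)⁴/32 = 2.135×10^-7 m⁴.
T_max = τ_allow·J/r = 2.66×10^7 × 2.135×10^-7 / 0.0192 = 295.7 N·m.
ω = 2π·448/60 = 46.91 rad/s, so P_max = T_max·ω = 1.387×10^4 W.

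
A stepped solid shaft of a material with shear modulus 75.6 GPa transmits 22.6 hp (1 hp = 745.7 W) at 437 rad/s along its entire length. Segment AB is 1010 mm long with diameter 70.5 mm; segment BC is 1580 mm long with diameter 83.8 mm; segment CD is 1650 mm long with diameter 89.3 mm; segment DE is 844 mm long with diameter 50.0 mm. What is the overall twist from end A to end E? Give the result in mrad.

ω = 437 rad/s, so T = P/ω = 22.6×745.7 / 437.0 = 38.56 N·m.
J_AB = π(0.0705)⁴/32 = 2.43×10^-6 m⁴; J_BC = π(0.0838)⁴/32 = 4.84×10^-6 m⁴; J_CD = π(0.0893)⁴/32 = 6.24×10^-6 m⁴; J_DE = π(0.0500)⁴/32 = 6.14×10^-7 m⁴.
θ = (T/G)·Σ L_i/J_i = (38.56/75.6×10⁹)·(1.01/2.43×10^-6 + 1.58/4.84×10^-6 + 1.65/6.24×10^-6 + 0.844/6.14×10^-7) = 1.215×10^-3 rad.

1.22 mrad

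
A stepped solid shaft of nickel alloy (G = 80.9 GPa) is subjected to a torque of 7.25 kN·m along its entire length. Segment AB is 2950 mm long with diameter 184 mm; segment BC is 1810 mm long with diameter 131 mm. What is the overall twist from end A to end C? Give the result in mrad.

7.96 mrad

J_AB = π(0.184)⁴/32 = 1.13×10^-4 m⁴; J_BC = π(0.131)⁴/32 = 2.89×10^-5 m⁴.
θ = (T/G)·Σ L_i/J_i = (7250/80.9×10⁹)·(2.95/1.13×10^-4 + 1.81/2.89×10^-5) = 7.960×10^-3 rad.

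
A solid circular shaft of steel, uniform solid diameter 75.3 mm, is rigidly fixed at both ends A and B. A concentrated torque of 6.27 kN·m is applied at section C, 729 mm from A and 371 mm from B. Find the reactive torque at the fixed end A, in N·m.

With uniform GJ and both ends fixed, compatibility θ_AC = θ_CB gives T_A·a = T_B·b, together with T_A + T_B = T₀.
T_A = T₀·b/(a+b) = 6270·371/1100 = 2115 N·m; T_B = 4155 N·m.

2110 N·m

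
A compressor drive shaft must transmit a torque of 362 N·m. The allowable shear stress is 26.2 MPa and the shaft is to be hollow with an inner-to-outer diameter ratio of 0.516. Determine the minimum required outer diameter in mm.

For a hollow shaft with d_i/d_o = 0.516: τ_max = 16T/(π d_o³ (1−k⁴)), so d_o = [16T/(π τ_allow (1−k⁴))]^(1/3) = [16·362.0/(π·2.62×10^7·0.9291)]^(1/3) = 0.04231 m.

42.3 mm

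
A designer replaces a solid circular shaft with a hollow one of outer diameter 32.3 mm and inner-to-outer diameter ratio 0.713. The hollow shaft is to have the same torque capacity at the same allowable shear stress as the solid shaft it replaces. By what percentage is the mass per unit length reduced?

Equal τ_max and T ⇒ the solid shaft needs d_s³ = d_o³(1−k⁴), so d_s = 32.3·(1−0.713⁴)^(1/3) = 29.24 mm.
Area ratio A_h/A_s = d_o²(1−k²)/d_s² = (1−k²)/(1−k⁴)^(2/3) = 0.6001.
Mass saving = 1 − 0.6001 = 40.0 %.

40.0 %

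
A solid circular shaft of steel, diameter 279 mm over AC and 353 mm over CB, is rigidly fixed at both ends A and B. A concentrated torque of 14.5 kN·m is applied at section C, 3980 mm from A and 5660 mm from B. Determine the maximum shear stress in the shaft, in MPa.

Compatibility: T_A·a/J_AC = T_B·b/J_CB with T_A + T_B = T₀.
J_AC = 5.95×10^-4 m⁴, J_CB = 1.52×10^-3 m⁴, so T_A = T₀·(J_AC/a)/((J_AC/a)+(J_CB/b)) = 5175 N·m, T_B = 9325 N·m.
τ in each portion: τ_AC = 1.21×10^6 Pa, τ_CB = 1.08×10^6 Pa; maximum is in AC.
τ_max = T_AC·r/J = 5175·0.140/5.95×10^-4 = 1.214×10^6 Pa.

1.21 MPa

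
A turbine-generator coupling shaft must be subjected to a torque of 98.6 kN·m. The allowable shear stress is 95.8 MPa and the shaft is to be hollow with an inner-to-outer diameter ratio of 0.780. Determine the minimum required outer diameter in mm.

203 mm

For a hollow shaft with d_i/d_o = 0.780: τ_max = 16T/(π d_o³ (1−k⁴)), so d_o = [16T/(π τ_allow (1−k⁴))]^(1/3) = [16·98600/(π·9.58×10^7·0.6298)]^(1/3) = 0.2027 m.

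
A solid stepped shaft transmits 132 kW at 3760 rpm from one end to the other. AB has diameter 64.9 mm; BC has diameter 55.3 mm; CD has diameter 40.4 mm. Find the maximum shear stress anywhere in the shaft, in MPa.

25.9 MPa

ω = 2π·3760/60 = 393.7 rad/s, so T = P/ω = 132×10³ / 393.7 = 335.2 N·m.
Under the same torque, τ_max = 16T/(πd³) is largest where d is smallest — segment CD (d = 40.4 mm).
τ_max = 16·335.2/(π·(0.0404)³) = 2.589×10^7 Pa.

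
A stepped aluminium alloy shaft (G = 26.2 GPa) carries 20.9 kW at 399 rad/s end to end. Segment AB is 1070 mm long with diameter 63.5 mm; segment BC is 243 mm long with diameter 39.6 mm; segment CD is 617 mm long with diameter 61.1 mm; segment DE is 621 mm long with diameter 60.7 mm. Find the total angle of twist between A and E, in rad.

ω = 399 rad/s, so T = P/ω = 20.9×10³ / 399.0 = 52.38 N·m.
J_AB = π(0.0635)⁴/32 = 1.60×10^-6 m⁴; J_BC = π(0.0396)⁴/32 = 2.41×10^-7 m⁴; J_CD = π(0.0611)⁴/32 = 1.37×10^-6 m⁴; J_DE = π(0.0607)⁴/32 = 1.33×10^-6 m⁴.
θ = (T/G)·Σ L_i/J_i = (52.38/26.2×10⁹)·(1.07/1.60×10^-6 + 0.243/2.41×10^-7 + 0.617/1.37×10^-6 + 0.621/1.33×10^-6) = 5.186×10^-3 rad.

0.00519 rad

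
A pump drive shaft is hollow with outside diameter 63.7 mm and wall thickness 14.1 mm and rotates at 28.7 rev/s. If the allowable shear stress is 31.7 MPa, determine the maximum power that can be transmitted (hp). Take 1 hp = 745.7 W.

352 hp

J = π(d_o⁴ − d_i⁴)/32 = π(0.0637⁴ − 0.0355⁴)/32 = 1.461×10^-6 m⁴.
T_max = τ_allow·J/r = 3.17×10^7 × 1.461×10^-6 / 0.0319 = 1454 N·m.
ω = 2π·28.7 = 180.3 rad/s, so P_max = T_max·ω = 2.621×10^5 W.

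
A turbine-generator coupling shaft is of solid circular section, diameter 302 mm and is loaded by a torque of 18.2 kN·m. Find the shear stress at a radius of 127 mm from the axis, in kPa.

J = πd⁴/32 = π(0.302)⁴/32 = 8.166×10^-4 m⁴.
Shear stress varies linearly with radius: τ = T·r/J = 18200 × 0.127 / 8.166×10^-4 = 2.830×10^6 Pa.

2830 kPa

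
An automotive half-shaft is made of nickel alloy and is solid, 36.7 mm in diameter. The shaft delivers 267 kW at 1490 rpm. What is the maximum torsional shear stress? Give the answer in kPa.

ω = 2π·1490/60 = 156.0 rad/s, so T = P/ω = 267×10³ / 156.0 = 1711 N·m.
J = πd⁴/32 = π(0.0367)⁴/32 = 1.781×10^-7 m⁴.
τ_max = T·r/J = 1711 × 0.0184 / 1.781×10^-7 = 1.763×10^8 Pa.

176000 kPa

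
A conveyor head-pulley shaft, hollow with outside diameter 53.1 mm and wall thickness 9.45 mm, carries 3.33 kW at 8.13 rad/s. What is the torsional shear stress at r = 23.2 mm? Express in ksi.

2.13 ksi

ω = 8.13 rad/s, so T = P/ω = 3.33×10³ / 8.130 = 409.6 N·m.
J = π(d_o⁴ − d_i⁴)/32 = π(0.0531⁴ − 0.0342⁴)/32 = 6.462×10^-7 m⁴.
Shear stress varies linearly with radius: τ = T·r/J = 409.6 × 0.0232 / 6.462×10^-7 = 1.471×10^7 Pa.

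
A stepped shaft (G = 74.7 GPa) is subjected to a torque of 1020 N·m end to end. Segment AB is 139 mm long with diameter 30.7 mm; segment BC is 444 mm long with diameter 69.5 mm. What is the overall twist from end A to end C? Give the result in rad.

0.0244 rad

J_AB = π(0.0307)⁴/32 = 8.72×10^-8 m⁴; J_BC = π(0.0695)⁴/32 = 2.29×10^-6 m⁴.
θ = (T/G)·Σ L_i/J_i = (1020/74.7×10⁹)·(0.139/8.72×10^-8 + 0.444/2.29×10^-6) = 0.02441 rad.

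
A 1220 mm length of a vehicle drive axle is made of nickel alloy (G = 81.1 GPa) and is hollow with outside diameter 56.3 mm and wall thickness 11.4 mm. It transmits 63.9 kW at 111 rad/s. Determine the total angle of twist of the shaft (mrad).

10.0 mrad

ω = 111 rad/s, so T = P/ω = 63.9×10³ / 111.0 = 575.7 N·m.
J = π(d_o⁴ − d_i⁴)/32 = π(0.0563⁴ − 0.0335⁴)/32 = 8.627×10^-7 m⁴.
θ = T·L/(G·J) = 575.7 × 1.22 / (81.1×10⁹ × 8.627×10^-7) = 0.01004 rad.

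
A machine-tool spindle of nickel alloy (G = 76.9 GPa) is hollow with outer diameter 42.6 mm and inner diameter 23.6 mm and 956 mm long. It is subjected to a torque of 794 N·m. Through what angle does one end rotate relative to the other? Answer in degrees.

1.93°

J = π(d_o⁴ − d_i⁴)/32 = π(0.0426⁴ − 0.0236⁴)/32 = 2.929×10^-7 m⁴.
θ = T·L/(G·J) = 794.0 × 0.956 / (76.9×10⁹ × 2.929×10^-7) = 0.03370 rad.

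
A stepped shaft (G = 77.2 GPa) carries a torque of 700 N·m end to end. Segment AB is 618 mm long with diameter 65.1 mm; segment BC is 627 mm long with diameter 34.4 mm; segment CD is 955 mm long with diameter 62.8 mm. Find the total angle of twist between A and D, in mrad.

50.2 mrad

J_AB = π(0.0651)⁴/32 = 1.76×10^-6 m⁴; J_BC = π(0.0344)⁴/32 = 1.37×10^-7 m⁴; J_CD = π(0.0628)⁴/32 = 1.53×10^-6 m⁴.
θ = (T/G)·Σ L_i/J_i = (700.0/77.2×10⁹)·(0.618/1.76×10^-6 + 0.627/1.37×10^-7 + 0.955/1.53×10^-6) = 0.05020 rad.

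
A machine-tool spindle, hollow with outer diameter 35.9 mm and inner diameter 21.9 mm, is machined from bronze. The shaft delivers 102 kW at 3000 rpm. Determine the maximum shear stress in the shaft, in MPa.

41.5 MPa

ω = 2π·3000/60 = 314.2 rad/s, so T = P/ω = 102×10³ / 314.2 = 324.7 N·m.
J = π(d_o⁴ − d_i⁴)/32 = π(0.0359⁴ − 0.0219⁴)/32 = 1.405×10^-7 m⁴.
τ_max = T·r/J = 324.7 × 0.0180 / 1.405×10^-7 = 4.148×10^7 Pa.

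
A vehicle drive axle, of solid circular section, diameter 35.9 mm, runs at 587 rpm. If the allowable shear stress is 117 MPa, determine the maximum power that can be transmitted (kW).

65.3 kW

J = πd⁴/32 = π(0.0359)⁴/32 = 1.631×10^-7 m⁴.
T_max = τ_allow·J/r = 1.17×10^8 × 1.631×10^-7 / 0.0180 = 1063 N·m.
ω = 2π·587/60 = 61.47 rad/s, so P_max = T_max·ω = 6.534×10^4 W.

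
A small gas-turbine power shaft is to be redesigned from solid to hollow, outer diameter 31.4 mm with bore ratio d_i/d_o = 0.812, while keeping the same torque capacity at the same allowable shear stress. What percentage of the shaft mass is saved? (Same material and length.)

50.2 %

Equal τ_max and T ⇒ the solid shaft needs d_s³ = d_o³(1−k⁴), so d_s = 31.4·(1−0.812⁴)^(1/3) = 25.96 mm.
Area ratio A_h/A_s = d_o²(1−k²)/d_s² = (1−k²)/(1−k⁴)^(2/3) = 0.4983.
Mass saving = 1 − 0.4983 = 50.2 %.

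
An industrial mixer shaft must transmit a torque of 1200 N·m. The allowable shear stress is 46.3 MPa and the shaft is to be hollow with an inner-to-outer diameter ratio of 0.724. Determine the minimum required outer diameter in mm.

For a hollow shaft with d_i/d_o = 0.724: τ_max = 16T/(π d_o³ (1−k⁴)), so d_o = [16T/(π τ_allow (1−k⁴))]^(1/3) = [16·1200/(π·4.63×10^7·0.7252)]^(1/3) = 0.05667 m.

56.7 mm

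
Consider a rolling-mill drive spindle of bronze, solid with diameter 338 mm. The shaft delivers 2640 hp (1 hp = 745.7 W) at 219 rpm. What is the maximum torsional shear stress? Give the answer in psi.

ω = 2π·219/60 = 22.93 rad/s, so T = P/ω = 2640×745.7 / 22.93 = 85840 N·m.
J = πd⁴/32 = π(0.338)⁴/32 = 1.281×10^-3 m⁴.
τ_max = T·r/J = 85840 × 0.169 / 1.281×10^-3 = 1.132×10^7 Pa.

1640 psi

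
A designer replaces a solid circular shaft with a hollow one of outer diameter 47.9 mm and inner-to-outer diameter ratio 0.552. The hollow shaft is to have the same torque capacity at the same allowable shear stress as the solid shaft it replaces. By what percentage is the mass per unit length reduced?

Equal τ_max and T ⇒ the solid shaft needs d_s³ = d_o³(1−k⁴), so d_s = 47.9·(1−0.552⁴)^(1/3) = 46.37 mm.
Area ratio A_h/A_s = d_o²(1−k²)/d_s² = (1−k²)/(1−k⁴)^(2/3) = 0.7420.
Mass saving = 1 − 0.7420 = 25.8 %.

25.8 %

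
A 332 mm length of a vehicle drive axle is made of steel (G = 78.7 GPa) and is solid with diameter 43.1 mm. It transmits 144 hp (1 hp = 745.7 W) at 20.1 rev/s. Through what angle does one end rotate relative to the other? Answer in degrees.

0.607°

ω = 2π·20.1 = 126.3 rad/s, so T = P/ω = 144×745.7 / 126.3 = 850.3 N·m.
J = πd⁴/32 = π(0.0431)⁴/32 = 3.388×10^-7 m⁴.
θ = T·L/(G·J) = 850.3 × 0.332 / (78.7×10⁹ × 3.388×10^-7) = 0.01059 rad.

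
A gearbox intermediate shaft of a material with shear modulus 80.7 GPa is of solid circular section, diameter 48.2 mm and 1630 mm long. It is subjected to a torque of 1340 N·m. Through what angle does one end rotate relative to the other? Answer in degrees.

2.93°

J = πd⁴/32 = π(0.0482)⁴/32 = 5.299×10^-7 m⁴.
θ = T·L/(G·J) = 1340 × 1.63 / (80.7×10⁹ × 5.299×10^-7) = 0.05108 rad.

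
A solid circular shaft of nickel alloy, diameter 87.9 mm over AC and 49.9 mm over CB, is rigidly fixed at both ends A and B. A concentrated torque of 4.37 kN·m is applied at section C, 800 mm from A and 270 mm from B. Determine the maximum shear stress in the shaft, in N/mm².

42.2 N/mm²

Compatibility: T_A·a/J_AC = T_B·b/J_CB with T_A + T_B = T₀.
J_AC = 5.86×10^-6 m⁴, J_CB = 6.09×10^-7 m⁴, so T_A = T₀·(J_AC/a)/((J_AC/a)+(J_CB/b)) = 3342 N·m, T_B = 1028 N·m.
τ in each portion: τ_AC = 2.51×10^7 Pa, τ_CB = 4.22×10^7 Pa; maximum is in CB.
τ_max = T_CB·r/J = 1028·0.0249/6.09×10^-7 = 4.215×10^7 Pa.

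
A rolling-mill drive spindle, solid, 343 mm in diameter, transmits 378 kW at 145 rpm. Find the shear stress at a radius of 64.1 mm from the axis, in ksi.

ω = 2π·145/60 = 15.18 rad/s, so T = P/ω = 378×10³ / 15.18 = 24890 N·m.
J = πd⁴/32 = π(0.343)⁴/32 = 1.359×10^-3 m⁴.
Shear stress varies linearly with radius: τ = T·r/J = 24890 × 0.0641 / 1.359×10^-3 = 1.174×10^6 Pa.

0.170 ksi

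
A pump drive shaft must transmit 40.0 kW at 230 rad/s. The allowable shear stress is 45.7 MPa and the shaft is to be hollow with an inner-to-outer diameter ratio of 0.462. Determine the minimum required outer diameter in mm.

27.3 mm

ω = 230 rad/s, so T = P/ω = 40.0×10³ / 230.0 = 173.9 N·m.
For a hollow shaft with d_i/d_o = 0.462: τ_max = 16T/(π d_o³ (1−k⁴)), so d_o = [16T/(π τ_allow (1−k⁴))]^(1/3) = [16·173.9/(π·4.57×10^7·0.9544)]^(1/3) = 0.02728 m.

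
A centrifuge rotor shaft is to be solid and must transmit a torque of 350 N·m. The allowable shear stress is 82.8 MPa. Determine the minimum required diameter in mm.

27.8 mm

For a solid shaft τ_max = 16T/(πd³), so d = (16T/(π τ_allow))^(1/3) = (16·350.0/(π·8.28×10^7))^(1/3) = 0.02782 m.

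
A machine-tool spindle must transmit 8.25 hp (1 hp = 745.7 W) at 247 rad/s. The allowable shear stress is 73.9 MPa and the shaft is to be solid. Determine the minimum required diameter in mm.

12.0 mm

ω = 247 rad/s, so T = P/ω = 8.25×745.7 / 247.0 = 24.91 N·m.
For a solid shaft τ_max = 16T/(πd³), so d = (16T/(π τ_allow))^(1/3) = (16·24.91/(π·7.39×10^7))^(1/3) = 0.01197 m.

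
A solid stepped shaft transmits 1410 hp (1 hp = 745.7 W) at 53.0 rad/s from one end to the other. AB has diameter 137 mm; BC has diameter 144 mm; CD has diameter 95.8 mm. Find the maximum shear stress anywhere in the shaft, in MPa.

115 MPa

ω = 53.0 rad/s, so T = P/ω = 1410×745.7 / 53.00 = 19840 N·m.
Under the same torque, τ_max = 16T/(πd³) is largest where d is smallest — segment CD (d = 95.8 mm).
τ_max = 16·19840/(π·(0.0958)³) = 1.149×10^8 Pa.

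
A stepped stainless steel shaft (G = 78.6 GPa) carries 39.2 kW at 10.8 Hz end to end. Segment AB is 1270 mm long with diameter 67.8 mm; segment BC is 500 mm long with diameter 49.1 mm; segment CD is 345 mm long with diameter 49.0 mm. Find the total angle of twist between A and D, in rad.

ω = 2π·10.8 = 67.86 rad/s, so T = P/ω = 39.2×10³ / 67.86 = 577.7 N·m.
J_AB = π(0.0678)⁴/32 = 2.07×10^-6 m⁴; J_BC = π(0.0491)⁴/32 = 5.71×10^-7 m⁴; J_CD = π(0.0490)⁴/32 = 5.66×10^-7 m⁴.
θ = (T/G)·Σ L_i/J_i = (577.7/78.6×10⁹)·(1.27/2.07×10^-6 + 0.500/5.71×10^-7 + 0.345/5.66×10^-7) = 0.01542 rad.

0.0154 rad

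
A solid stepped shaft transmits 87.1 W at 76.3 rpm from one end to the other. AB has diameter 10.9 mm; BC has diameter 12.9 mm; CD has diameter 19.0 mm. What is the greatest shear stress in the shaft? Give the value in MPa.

ω = 2π·76.3/60 = 7.990 rad/s, so T = P/ω = 87.1 / 7.990 = 10.90 N·m.
Under the same torque, τ_max = 16T/(πd³) is largest where d is smallest — segment AB (d = 10.9 mm).
τ_max = 16·10.90/(π·(0.0109)³) = 4.287×10^7 Pa.

42.9 MPa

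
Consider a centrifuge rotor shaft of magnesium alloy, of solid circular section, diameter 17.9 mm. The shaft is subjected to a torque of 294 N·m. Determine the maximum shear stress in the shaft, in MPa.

J = πd⁴/32 = π(0.0179)⁴/32 = 1.008×10^-8 m⁴.
τ_max = T·r/J = 294.0 × 0.00895 / 1.008×10^-8 = 2.611×10^8 Pa.

261 MPa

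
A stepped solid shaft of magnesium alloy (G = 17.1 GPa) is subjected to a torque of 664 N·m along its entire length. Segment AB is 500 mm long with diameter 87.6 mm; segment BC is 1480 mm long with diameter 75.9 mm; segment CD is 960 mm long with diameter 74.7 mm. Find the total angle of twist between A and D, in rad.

0.0332 rad

J_AB = π(0.0876)⁴/32 = 5.78×10^-6 m⁴; J_BC = π(0.0759)⁴/32 = 3.26×10^-6 m⁴; J_CD = π(0.0747)⁴/32 = 3.06×10^-6 m⁴.
θ = (T/G)·Σ L_i/J_i = (664.0/17.1×10⁹)·(0.500/5.78×10^-6 + 1.48/3.26×10^-6 + 0.960/3.06×10^-6) = 0.03319 rad.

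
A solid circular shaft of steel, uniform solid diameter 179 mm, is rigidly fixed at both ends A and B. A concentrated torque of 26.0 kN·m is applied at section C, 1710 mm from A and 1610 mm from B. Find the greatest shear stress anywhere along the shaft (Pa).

1.19e7 Pa

With uniform GJ and both ends fixed, compatibility θ_AC = θ_CB gives T_A·a = T_B·b, together with T_A + T_B = T₀.
T_A = T₀·b/(a+b) = 26000·1610/3320 = 12610 N·m; T_B = 13390 N·m.
τ in each portion: τ_AC = 1.12×10^7 Pa, τ_CB = 1.19×10^7 Pa; maximum is in CB.
τ_max = T_CB·r/J = 13390·0.0895/1.01×10^-4 = 1.189×10^7 Pa.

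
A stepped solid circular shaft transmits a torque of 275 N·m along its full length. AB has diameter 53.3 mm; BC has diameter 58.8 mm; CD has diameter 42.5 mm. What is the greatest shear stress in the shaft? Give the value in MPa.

Under the same torque, τ_max = 16T/(πd³) is largest where d is smallest — segment CD (d = 42.5 mm).
τ_max = 16·275.0/(π·(0.0425)³) = 1.824×10^7 Pa.

18.2 MPa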